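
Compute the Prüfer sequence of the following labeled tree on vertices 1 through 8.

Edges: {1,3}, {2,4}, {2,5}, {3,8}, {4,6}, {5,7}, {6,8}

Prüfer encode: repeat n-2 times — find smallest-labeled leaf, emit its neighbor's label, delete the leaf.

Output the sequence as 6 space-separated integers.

Answer: 3 8 5 2 4 6

Derivation:
Step 1: leaves = {1,7}. Remove smallest leaf 1, emit neighbor 3.
Step 2: leaves = {3,7}. Remove smallest leaf 3, emit neighbor 8.
Step 3: leaves = {7,8}. Remove smallest leaf 7, emit neighbor 5.
Step 4: leaves = {5,8}. Remove smallest leaf 5, emit neighbor 2.
Step 5: leaves = {2,8}. Remove smallest leaf 2, emit neighbor 4.
Step 6: leaves = {4,8}. Remove smallest leaf 4, emit neighbor 6.
Done: 2 vertices remain (6, 8). Sequence = [3 8 5 2 4 6]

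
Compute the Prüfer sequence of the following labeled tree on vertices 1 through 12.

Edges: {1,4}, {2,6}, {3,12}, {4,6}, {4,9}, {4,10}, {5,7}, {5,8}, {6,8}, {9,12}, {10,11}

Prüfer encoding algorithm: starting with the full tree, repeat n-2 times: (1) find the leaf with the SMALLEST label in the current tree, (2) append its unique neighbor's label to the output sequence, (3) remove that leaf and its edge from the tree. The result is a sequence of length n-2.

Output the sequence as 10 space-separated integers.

Step 1: leaves = {1,2,3,7,11}. Remove smallest leaf 1, emit neighbor 4.
Step 2: leaves = {2,3,7,11}. Remove smallest leaf 2, emit neighbor 6.
Step 3: leaves = {3,7,11}. Remove smallest leaf 3, emit neighbor 12.
Step 4: leaves = {7,11,12}. Remove smallest leaf 7, emit neighbor 5.
Step 5: leaves = {5,11,12}. Remove smallest leaf 5, emit neighbor 8.
Step 6: leaves = {8,11,12}. Remove smallest leaf 8, emit neighbor 6.
Step 7: leaves = {6,11,12}. Remove smallest leaf 6, emit neighbor 4.
Step 8: leaves = {11,12}. Remove smallest leaf 11, emit neighbor 10.
Step 9: leaves = {10,12}. Remove smallest leaf 10, emit neighbor 4.
Step 10: leaves = {4,12}. Remove smallest leaf 4, emit neighbor 9.
Done: 2 vertices remain (9, 12). Sequence = [4 6 12 5 8 6 4 10 4 9]

Answer: 4 6 12 5 8 6 4 10 4 9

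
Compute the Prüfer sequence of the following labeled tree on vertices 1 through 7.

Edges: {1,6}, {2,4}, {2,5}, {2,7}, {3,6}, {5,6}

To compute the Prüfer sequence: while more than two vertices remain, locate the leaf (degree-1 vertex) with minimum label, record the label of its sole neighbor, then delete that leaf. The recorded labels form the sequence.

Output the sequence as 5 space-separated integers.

Answer: 6 6 2 5 2

Derivation:
Step 1: leaves = {1,3,4,7}. Remove smallest leaf 1, emit neighbor 6.
Step 2: leaves = {3,4,7}. Remove smallest leaf 3, emit neighbor 6.
Step 3: leaves = {4,6,7}. Remove smallest leaf 4, emit neighbor 2.
Step 4: leaves = {6,7}. Remove smallest leaf 6, emit neighbor 5.
Step 5: leaves = {5,7}. Remove smallest leaf 5, emit neighbor 2.
Done: 2 vertices remain (2, 7). Sequence = [6 6 2 5 2]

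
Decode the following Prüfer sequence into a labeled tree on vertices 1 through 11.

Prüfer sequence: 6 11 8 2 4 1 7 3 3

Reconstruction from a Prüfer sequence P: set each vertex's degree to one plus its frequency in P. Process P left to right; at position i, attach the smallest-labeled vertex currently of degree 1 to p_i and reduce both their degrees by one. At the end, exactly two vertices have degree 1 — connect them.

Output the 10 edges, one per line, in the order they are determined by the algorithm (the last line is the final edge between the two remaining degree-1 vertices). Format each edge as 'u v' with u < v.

Initial degrees: {1:2, 2:2, 3:3, 4:2, 5:1, 6:2, 7:2, 8:2, 9:1, 10:1, 11:2}
Step 1: smallest deg-1 vertex = 5, p_1 = 6. Add edge {5,6}. Now deg[5]=0, deg[6]=1.
Step 2: smallest deg-1 vertex = 6, p_2 = 11. Add edge {6,11}. Now deg[6]=0, deg[11]=1.
Step 3: smallest deg-1 vertex = 9, p_3 = 8. Add edge {8,9}. Now deg[9]=0, deg[8]=1.
Step 4: smallest deg-1 vertex = 8, p_4 = 2. Add edge {2,8}. Now deg[8]=0, deg[2]=1.
Step 5: smallest deg-1 vertex = 2, p_5 = 4. Add edge {2,4}. Now deg[2]=0, deg[4]=1.
Step 6: smallest deg-1 vertex = 4, p_6 = 1. Add edge {1,4}. Now deg[4]=0, deg[1]=1.
Step 7: smallest deg-1 vertex = 1, p_7 = 7. Add edge {1,7}. Now deg[1]=0, deg[7]=1.
Step 8: smallest deg-1 vertex = 7, p_8 = 3. Add edge {3,7}. Now deg[7]=0, deg[3]=2.
Step 9: smallest deg-1 vertex = 10, p_9 = 3. Add edge {3,10}. Now deg[10]=0, deg[3]=1.
Final: two remaining deg-1 vertices are 3, 11. Add edge {3,11}.

Answer: 5 6
6 11
8 9
2 8
2 4
1 4
1 7
3 7
3 10
3 11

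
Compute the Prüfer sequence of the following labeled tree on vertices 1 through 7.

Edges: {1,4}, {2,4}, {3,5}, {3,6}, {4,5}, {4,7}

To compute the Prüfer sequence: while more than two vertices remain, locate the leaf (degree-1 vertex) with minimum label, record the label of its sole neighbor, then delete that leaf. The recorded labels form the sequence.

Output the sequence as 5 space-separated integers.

Step 1: leaves = {1,2,6,7}. Remove smallest leaf 1, emit neighbor 4.
Step 2: leaves = {2,6,7}. Remove smallest leaf 2, emit neighbor 4.
Step 3: leaves = {6,7}. Remove smallest leaf 6, emit neighbor 3.
Step 4: leaves = {3,7}. Remove smallest leaf 3, emit neighbor 5.
Step 5: leaves = {5,7}. Remove smallest leaf 5, emit neighbor 4.
Done: 2 vertices remain (4, 7). Sequence = [4 4 3 5 4]

Answer: 4 4 3 5 4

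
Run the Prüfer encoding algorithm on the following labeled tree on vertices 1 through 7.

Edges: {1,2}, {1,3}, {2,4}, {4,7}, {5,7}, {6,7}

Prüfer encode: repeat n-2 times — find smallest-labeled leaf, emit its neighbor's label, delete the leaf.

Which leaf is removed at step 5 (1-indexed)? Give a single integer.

Answer: 5

Derivation:
Step 1: current leaves = {3,5,6}. Remove leaf 3 (neighbor: 1).
Step 2: current leaves = {1,5,6}. Remove leaf 1 (neighbor: 2).
Step 3: current leaves = {2,5,6}. Remove leaf 2 (neighbor: 4).
Step 4: current leaves = {4,5,6}. Remove leaf 4 (neighbor: 7).
Step 5: current leaves = {5,6}. Remove leaf 5 (neighbor: 7).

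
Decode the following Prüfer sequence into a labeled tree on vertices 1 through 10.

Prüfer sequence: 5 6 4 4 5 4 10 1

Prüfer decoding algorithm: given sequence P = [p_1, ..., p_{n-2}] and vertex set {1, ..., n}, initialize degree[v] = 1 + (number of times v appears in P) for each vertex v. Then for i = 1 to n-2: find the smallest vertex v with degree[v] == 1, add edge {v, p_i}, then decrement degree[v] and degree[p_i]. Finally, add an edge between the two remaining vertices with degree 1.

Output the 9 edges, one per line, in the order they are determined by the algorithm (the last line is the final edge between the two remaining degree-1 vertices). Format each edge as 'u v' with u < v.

Answer: 2 5
3 6
4 6
4 7
5 8
4 5
4 10
1 9
1 10

Derivation:
Initial degrees: {1:2, 2:1, 3:1, 4:4, 5:3, 6:2, 7:1, 8:1, 9:1, 10:2}
Step 1: smallest deg-1 vertex = 2, p_1 = 5. Add edge {2,5}. Now deg[2]=0, deg[5]=2.
Step 2: smallest deg-1 vertex = 3, p_2 = 6. Add edge {3,6}. Now deg[3]=0, deg[6]=1.
Step 3: smallest deg-1 vertex = 6, p_3 = 4. Add edge {4,6}. Now deg[6]=0, deg[4]=3.
Step 4: smallest deg-1 vertex = 7, p_4 = 4. Add edge {4,7}. Now deg[7]=0, deg[4]=2.
Step 5: smallest deg-1 vertex = 8, p_5 = 5. Add edge {5,8}. Now deg[8]=0, deg[5]=1.
Step 6: smallest deg-1 vertex = 5, p_6 = 4. Add edge {4,5}. Now deg[5]=0, deg[4]=1.
Step 7: smallest deg-1 vertex = 4, p_7 = 10. Add edge {4,10}. Now deg[4]=0, deg[10]=1.
Step 8: smallest deg-1 vertex = 9, p_8 = 1. Add edge {1,9}. Now deg[9]=0, deg[1]=1.
Final: two remaining deg-1 vertices are 1, 10. Add edge {1,10}.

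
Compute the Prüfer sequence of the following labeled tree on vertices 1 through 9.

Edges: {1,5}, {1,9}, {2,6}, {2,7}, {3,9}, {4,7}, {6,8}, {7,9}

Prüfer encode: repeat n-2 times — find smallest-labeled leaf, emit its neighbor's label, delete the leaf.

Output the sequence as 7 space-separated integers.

Step 1: leaves = {3,4,5,8}. Remove smallest leaf 3, emit neighbor 9.
Step 2: leaves = {4,5,8}. Remove smallest leaf 4, emit neighbor 7.
Step 3: leaves = {5,8}. Remove smallest leaf 5, emit neighbor 1.
Step 4: leaves = {1,8}. Remove smallest leaf 1, emit neighbor 9.
Step 5: leaves = {8,9}. Remove smallest leaf 8, emit neighbor 6.
Step 6: leaves = {6,9}. Remove smallest leaf 6, emit neighbor 2.
Step 7: leaves = {2,9}. Remove smallest leaf 2, emit neighbor 7.
Done: 2 vertices remain (7, 9). Sequence = [9 7 1 9 6 2 7]

Answer: 9 7 1 9 6 2 7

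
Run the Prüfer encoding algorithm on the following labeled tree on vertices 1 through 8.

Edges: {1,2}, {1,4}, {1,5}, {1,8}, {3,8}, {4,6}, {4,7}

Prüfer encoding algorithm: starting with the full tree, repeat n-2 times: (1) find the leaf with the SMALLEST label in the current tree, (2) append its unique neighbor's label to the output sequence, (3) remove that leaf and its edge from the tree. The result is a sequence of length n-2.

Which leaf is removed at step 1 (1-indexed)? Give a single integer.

Answer: 2

Derivation:
Step 1: current leaves = {2,3,5,6,7}. Remove leaf 2 (neighbor: 1).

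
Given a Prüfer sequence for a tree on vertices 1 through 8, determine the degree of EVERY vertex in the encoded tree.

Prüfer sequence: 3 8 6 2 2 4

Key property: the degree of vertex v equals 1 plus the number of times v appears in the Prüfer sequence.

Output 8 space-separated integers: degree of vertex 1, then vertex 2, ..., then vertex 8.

Answer: 1 3 2 2 1 2 1 2

Derivation:
p_1 = 3: count[3] becomes 1
p_2 = 8: count[8] becomes 1
p_3 = 6: count[6] becomes 1
p_4 = 2: count[2] becomes 1
p_5 = 2: count[2] becomes 2
p_6 = 4: count[4] becomes 1
Degrees (1 + count): deg[1]=1+0=1, deg[2]=1+2=3, deg[3]=1+1=2, deg[4]=1+1=2, deg[5]=1+0=1, deg[6]=1+1=2, deg[7]=1+0=1, deg[8]=1+1=2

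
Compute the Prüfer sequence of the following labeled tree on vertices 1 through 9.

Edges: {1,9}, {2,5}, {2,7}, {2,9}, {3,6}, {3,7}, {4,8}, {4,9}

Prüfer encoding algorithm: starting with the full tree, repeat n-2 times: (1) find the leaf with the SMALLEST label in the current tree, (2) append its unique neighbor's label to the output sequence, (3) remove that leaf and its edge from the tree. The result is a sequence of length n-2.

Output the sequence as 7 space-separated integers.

Answer: 9 2 3 7 2 9 4

Derivation:
Step 1: leaves = {1,5,6,8}. Remove smallest leaf 1, emit neighbor 9.
Step 2: leaves = {5,6,8}. Remove smallest leaf 5, emit neighbor 2.
Step 3: leaves = {6,8}. Remove smallest leaf 6, emit neighbor 3.
Step 4: leaves = {3,8}. Remove smallest leaf 3, emit neighbor 7.
Step 5: leaves = {7,8}. Remove smallest leaf 7, emit neighbor 2.
Step 6: leaves = {2,8}. Remove smallest leaf 2, emit neighbor 9.
Step 7: leaves = {8,9}. Remove smallest leaf 8, emit neighbor 4.
Done: 2 vertices remain (4, 9). Sequence = [9 2 3 7 2 9 4]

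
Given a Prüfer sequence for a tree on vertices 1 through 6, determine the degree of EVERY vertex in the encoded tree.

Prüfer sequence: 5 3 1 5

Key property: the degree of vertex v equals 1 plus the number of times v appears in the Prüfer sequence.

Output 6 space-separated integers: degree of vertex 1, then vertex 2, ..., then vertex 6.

p_1 = 5: count[5] becomes 1
p_2 = 3: count[3] becomes 1
p_3 = 1: count[1] becomes 1
p_4 = 5: count[5] becomes 2
Degrees (1 + count): deg[1]=1+1=2, deg[2]=1+0=1, deg[3]=1+1=2, deg[4]=1+0=1, deg[5]=1+2=3, deg[6]=1+0=1

Answer: 2 1 2 1 3 1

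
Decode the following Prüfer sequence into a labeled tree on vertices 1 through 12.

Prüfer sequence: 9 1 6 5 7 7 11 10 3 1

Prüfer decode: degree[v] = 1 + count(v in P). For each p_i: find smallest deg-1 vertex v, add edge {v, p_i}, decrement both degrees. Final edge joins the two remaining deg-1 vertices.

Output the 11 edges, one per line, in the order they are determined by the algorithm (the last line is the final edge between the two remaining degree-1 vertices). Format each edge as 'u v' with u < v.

Answer: 2 9
1 4
6 8
5 6
5 7
7 9
7 11
10 11
3 10
1 3
1 12

Derivation:
Initial degrees: {1:3, 2:1, 3:2, 4:1, 5:2, 6:2, 7:3, 8:1, 9:2, 10:2, 11:2, 12:1}
Step 1: smallest deg-1 vertex = 2, p_1 = 9. Add edge {2,9}. Now deg[2]=0, deg[9]=1.
Step 2: smallest deg-1 vertex = 4, p_2 = 1. Add edge {1,4}. Now deg[4]=0, deg[1]=2.
Step 3: smallest deg-1 vertex = 8, p_3 = 6. Add edge {6,8}. Now deg[8]=0, deg[6]=1.
Step 4: smallest deg-1 vertex = 6, p_4 = 5. Add edge {5,6}. Now deg[6]=0, deg[5]=1.
Step 5: smallest deg-1 vertex = 5, p_5 = 7. Add edge {5,7}. Now deg[5]=0, deg[7]=2.
Step 6: smallest deg-1 vertex = 9, p_6 = 7. Add edge {7,9}. Now deg[9]=0, deg[7]=1.
Step 7: smallest deg-1 vertex = 7, p_7 = 11. Add edge {7,11}. Now deg[7]=0, deg[11]=1.
Step 8: smallest deg-1 vertex = 11, p_8 = 10. Add edge {10,11}. Now deg[11]=0, deg[10]=1.
Step 9: smallest deg-1 vertex = 10, p_9 = 3. Add edge {3,10}. Now deg[10]=0, deg[3]=1.
Step 10: smallest deg-1 vertex = 3, p_10 = 1. Add edge {1,3}. Now deg[3]=0, deg[1]=1.
Final: two remaining deg-1 vertices are 1, 12. Add edge {1,12}.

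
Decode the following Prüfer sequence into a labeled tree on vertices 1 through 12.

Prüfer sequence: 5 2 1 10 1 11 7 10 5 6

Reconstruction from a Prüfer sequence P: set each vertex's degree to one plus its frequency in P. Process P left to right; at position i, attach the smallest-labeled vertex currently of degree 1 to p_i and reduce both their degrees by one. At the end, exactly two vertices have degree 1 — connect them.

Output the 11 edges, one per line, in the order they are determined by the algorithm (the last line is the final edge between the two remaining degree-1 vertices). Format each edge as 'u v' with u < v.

Initial degrees: {1:3, 2:2, 3:1, 4:1, 5:3, 6:2, 7:2, 8:1, 9:1, 10:3, 11:2, 12:1}
Step 1: smallest deg-1 vertex = 3, p_1 = 5. Add edge {3,5}. Now deg[3]=0, deg[5]=2.
Step 2: smallest deg-1 vertex = 4, p_2 = 2. Add edge {2,4}. Now deg[4]=0, deg[2]=1.
Step 3: smallest deg-1 vertex = 2, p_3 = 1. Add edge {1,2}. Now deg[2]=0, deg[1]=2.
Step 4: smallest deg-1 vertex = 8, p_4 = 10. Add edge {8,10}. Now deg[8]=0, deg[10]=2.
Step 5: smallest deg-1 vertex = 9, p_5 = 1. Add edge {1,9}. Now deg[9]=0, deg[1]=1.
Step 6: smallest deg-1 vertex = 1, p_6 = 11. Add edge {1,11}. Now deg[1]=0, deg[11]=1.
Step 7: smallest deg-1 vertex = 11, p_7 = 7. Add edge {7,11}. Now deg[11]=0, deg[7]=1.
Step 8: smallest deg-1 vertex = 7, p_8 = 10. Add edge {7,10}. Now deg[7]=0, deg[10]=1.
Step 9: smallest deg-1 vertex = 10, p_9 = 5. Add edge {5,10}. Now deg[10]=0, deg[5]=1.
Step 10: smallest deg-1 vertex = 5, p_10 = 6. Add edge {5,6}. Now deg[5]=0, deg[6]=1.
Final: two remaining deg-1 vertices are 6, 12. Add edge {6,12}.

Answer: 3 5
2 4
1 2
8 10
1 9
1 11
7 11
7 10
5 10
5 6
6 12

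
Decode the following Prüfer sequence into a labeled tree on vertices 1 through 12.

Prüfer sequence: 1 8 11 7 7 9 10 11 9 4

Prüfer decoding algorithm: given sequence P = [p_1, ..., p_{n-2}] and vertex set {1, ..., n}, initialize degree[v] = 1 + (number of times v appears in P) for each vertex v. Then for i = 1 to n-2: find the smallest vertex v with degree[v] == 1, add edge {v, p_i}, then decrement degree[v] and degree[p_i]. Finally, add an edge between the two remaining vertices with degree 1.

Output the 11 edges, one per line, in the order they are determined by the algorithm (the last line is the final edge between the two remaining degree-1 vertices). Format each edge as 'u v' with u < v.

Initial degrees: {1:2, 2:1, 3:1, 4:2, 5:1, 6:1, 7:3, 8:2, 9:3, 10:2, 11:3, 12:1}
Step 1: smallest deg-1 vertex = 2, p_1 = 1. Add edge {1,2}. Now deg[2]=0, deg[1]=1.
Step 2: smallest deg-1 vertex = 1, p_2 = 8. Add edge {1,8}. Now deg[1]=0, deg[8]=1.
Step 3: smallest deg-1 vertex = 3, p_3 = 11. Add edge {3,11}. Now deg[3]=0, deg[11]=2.
Step 4: smallest deg-1 vertex = 5, p_4 = 7. Add edge {5,7}. Now deg[5]=0, deg[7]=2.
Step 5: smallest deg-1 vertex = 6, p_5 = 7. Add edge {6,7}. Now deg[6]=0, deg[7]=1.
Step 6: smallest deg-1 vertex = 7, p_6 = 9. Add edge {7,9}. Now deg[7]=0, deg[9]=2.
Step 7: smallest deg-1 vertex = 8, p_7 = 10. Add edge {8,10}. Now deg[8]=0, deg[10]=1.
Step 8: smallest deg-1 vertex = 10, p_8 = 11. Add edge {10,11}. Now deg[10]=0, deg[11]=1.
Step 9: smallest deg-1 vertex = 11, p_9 = 9. Add edge {9,11}. Now deg[11]=0, deg[9]=1.
Step 10: smallest deg-1 vertex = 9, p_10 = 4. Add edge {4,9}. Now deg[9]=0, deg[4]=1.
Final: two remaining deg-1 vertices are 4, 12. Add edge {4,12}.

Answer: 1 2
1 8
3 11
5 7
6 7
7 9
8 10
10 11
9 11
4 9
4 12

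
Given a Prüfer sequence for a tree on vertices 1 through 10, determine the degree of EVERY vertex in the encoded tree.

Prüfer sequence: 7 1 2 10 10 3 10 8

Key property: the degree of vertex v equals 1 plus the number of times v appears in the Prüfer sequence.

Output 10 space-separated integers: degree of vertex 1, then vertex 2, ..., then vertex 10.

p_1 = 7: count[7] becomes 1
p_2 = 1: count[1] becomes 1
p_3 = 2: count[2] becomes 1
p_4 = 10: count[10] becomes 1
p_5 = 10: count[10] becomes 2
p_6 = 3: count[3] becomes 1
p_7 = 10: count[10] becomes 3
p_8 = 8: count[8] becomes 1
Degrees (1 + count): deg[1]=1+1=2, deg[2]=1+1=2, deg[3]=1+1=2, deg[4]=1+0=1, deg[5]=1+0=1, deg[6]=1+0=1, deg[7]=1+1=2, deg[8]=1+1=2, deg[9]=1+0=1, deg[10]=1+3=4

Answer: 2 2 2 1 1 1 2 2 1 4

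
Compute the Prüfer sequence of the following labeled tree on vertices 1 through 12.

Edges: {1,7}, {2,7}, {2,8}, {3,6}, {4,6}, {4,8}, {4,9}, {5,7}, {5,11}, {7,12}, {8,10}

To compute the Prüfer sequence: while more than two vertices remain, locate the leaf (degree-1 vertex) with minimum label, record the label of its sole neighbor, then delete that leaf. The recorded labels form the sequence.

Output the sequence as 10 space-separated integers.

Step 1: leaves = {1,3,9,10,11,12}. Remove smallest leaf 1, emit neighbor 7.
Step 2: leaves = {3,9,10,11,12}. Remove smallest leaf 3, emit neighbor 6.
Step 3: leaves = {6,9,10,11,12}. Remove smallest leaf 6, emit neighbor 4.
Step 4: leaves = {9,10,11,12}. Remove smallest leaf 9, emit neighbor 4.
Step 5: leaves = {4,10,11,12}. Remove smallest leaf 4, emit neighbor 8.
Step 6: leaves = {10,11,12}. Remove smallest leaf 10, emit neighbor 8.
Step 7: leaves = {8,11,12}. Remove smallest leaf 8, emit neighbor 2.
Step 8: leaves = {2,11,12}. Remove smallest leaf 2, emit neighbor 7.
Step 9: leaves = {11,12}. Remove smallest leaf 11, emit neighbor 5.
Step 10: leaves = {5,12}. Remove smallest leaf 5, emit neighbor 7.
Done: 2 vertices remain (7, 12). Sequence = [7 6 4 4 8 8 2 7 5 7]

Answer: 7 6 4 4 8 8 2 7 5 7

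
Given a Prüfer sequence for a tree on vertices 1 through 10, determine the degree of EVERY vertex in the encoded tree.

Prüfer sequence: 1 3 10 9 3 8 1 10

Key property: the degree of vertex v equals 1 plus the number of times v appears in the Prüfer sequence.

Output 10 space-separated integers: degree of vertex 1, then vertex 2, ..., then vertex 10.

Answer: 3 1 3 1 1 1 1 2 2 3

Derivation:
p_1 = 1: count[1] becomes 1
p_2 = 3: count[3] becomes 1
p_3 = 10: count[10] becomes 1
p_4 = 9: count[9] becomes 1
p_5 = 3: count[3] becomes 2
p_6 = 8: count[8] becomes 1
p_7 = 1: count[1] becomes 2
p_8 = 10: count[10] becomes 2
Degrees (1 + count): deg[1]=1+2=3, deg[2]=1+0=1, deg[3]=1+2=3, deg[4]=1+0=1, deg[5]=1+0=1, deg[6]=1+0=1, deg[7]=1+0=1, deg[8]=1+1=2, deg[9]=1+1=2, deg[10]=1+2=3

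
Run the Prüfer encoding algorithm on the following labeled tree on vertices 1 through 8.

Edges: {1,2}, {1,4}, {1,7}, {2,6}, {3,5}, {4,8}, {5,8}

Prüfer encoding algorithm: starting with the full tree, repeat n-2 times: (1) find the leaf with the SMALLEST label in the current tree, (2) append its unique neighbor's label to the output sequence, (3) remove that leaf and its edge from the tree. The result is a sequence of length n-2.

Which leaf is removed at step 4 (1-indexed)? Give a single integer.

Step 1: current leaves = {3,6,7}. Remove leaf 3 (neighbor: 5).
Step 2: current leaves = {5,6,7}. Remove leaf 5 (neighbor: 8).
Step 3: current leaves = {6,7,8}. Remove leaf 6 (neighbor: 2).
Step 4: current leaves = {2,7,8}. Remove leaf 2 (neighbor: 1).

Answer: 2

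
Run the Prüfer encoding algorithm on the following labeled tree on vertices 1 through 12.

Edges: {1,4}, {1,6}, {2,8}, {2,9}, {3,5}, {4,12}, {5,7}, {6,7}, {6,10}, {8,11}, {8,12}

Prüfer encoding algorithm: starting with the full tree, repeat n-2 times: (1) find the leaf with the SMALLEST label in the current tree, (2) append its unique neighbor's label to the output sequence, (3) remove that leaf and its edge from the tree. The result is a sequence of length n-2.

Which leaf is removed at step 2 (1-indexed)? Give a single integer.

Answer: 5

Derivation:
Step 1: current leaves = {3,9,10,11}. Remove leaf 3 (neighbor: 5).
Step 2: current leaves = {5,9,10,11}. Remove leaf 5 (neighbor: 7).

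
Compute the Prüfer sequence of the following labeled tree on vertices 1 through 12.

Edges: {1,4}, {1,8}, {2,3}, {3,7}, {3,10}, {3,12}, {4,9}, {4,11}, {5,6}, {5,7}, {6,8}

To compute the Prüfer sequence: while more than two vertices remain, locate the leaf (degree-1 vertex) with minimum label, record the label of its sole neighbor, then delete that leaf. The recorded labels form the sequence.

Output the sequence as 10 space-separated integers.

Answer: 3 4 3 4 1 8 6 5 7 3

Derivation:
Step 1: leaves = {2,9,10,11,12}. Remove smallest leaf 2, emit neighbor 3.
Step 2: leaves = {9,10,11,12}. Remove smallest leaf 9, emit neighbor 4.
Step 3: leaves = {10,11,12}. Remove smallest leaf 10, emit neighbor 3.
Step 4: leaves = {11,12}. Remove smallest leaf 11, emit neighbor 4.
Step 5: leaves = {4,12}. Remove smallest leaf 4, emit neighbor 1.
Step 6: leaves = {1,12}. Remove smallest leaf 1, emit neighbor 8.
Step 7: leaves = {8,12}. Remove smallest leaf 8, emit neighbor 6.
Step 8: leaves = {6,12}. Remove smallest leaf 6, emit neighbor 5.
Step 9: leaves = {5,12}. Remove smallest leaf 5, emit neighbor 7.
Step 10: leaves = {7,12}. Remove smallest leaf 7, emit neighbor 3.
Done: 2 vertices remain (3, 12). Sequence = [3 4 3 4 1 8 6 5 7 3]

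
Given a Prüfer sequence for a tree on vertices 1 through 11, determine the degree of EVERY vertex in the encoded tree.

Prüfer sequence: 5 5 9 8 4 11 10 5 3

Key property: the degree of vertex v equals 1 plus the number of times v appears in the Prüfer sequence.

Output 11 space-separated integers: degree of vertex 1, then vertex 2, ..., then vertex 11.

Answer: 1 1 2 2 4 1 1 2 2 2 2

Derivation:
p_1 = 5: count[5] becomes 1
p_2 = 5: count[5] becomes 2
p_3 = 9: count[9] becomes 1
p_4 = 8: count[8] becomes 1
p_5 = 4: count[4] becomes 1
p_6 = 11: count[11] becomes 1
p_7 = 10: count[10] becomes 1
p_8 = 5: count[5] becomes 3
p_9 = 3: count[3] becomes 1
Degrees (1 + count): deg[1]=1+0=1, deg[2]=1+0=1, deg[3]=1+1=2, deg[4]=1+1=2, deg[5]=1+3=4, deg[6]=1+0=1, deg[7]=1+0=1, deg[8]=1+1=2, deg[9]=1+1=2, deg[10]=1+1=2, deg[11]=1+1=2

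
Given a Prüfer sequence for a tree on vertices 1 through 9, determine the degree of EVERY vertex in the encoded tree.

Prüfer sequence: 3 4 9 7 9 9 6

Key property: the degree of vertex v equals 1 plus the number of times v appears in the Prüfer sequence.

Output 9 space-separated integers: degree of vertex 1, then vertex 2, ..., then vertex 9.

Answer: 1 1 2 2 1 2 2 1 4

Derivation:
p_1 = 3: count[3] becomes 1
p_2 = 4: count[4] becomes 1
p_3 = 9: count[9] becomes 1
p_4 = 7: count[7] becomes 1
p_5 = 9: count[9] becomes 2
p_6 = 9: count[9] becomes 3
p_7 = 6: count[6] becomes 1
Degrees (1 + count): deg[1]=1+0=1, deg[2]=1+0=1, deg[3]=1+1=2, deg[4]=1+1=2, deg[5]=1+0=1, deg[6]=1+1=2, deg[7]=1+1=2, deg[8]=1+0=1, deg[9]=1+3=4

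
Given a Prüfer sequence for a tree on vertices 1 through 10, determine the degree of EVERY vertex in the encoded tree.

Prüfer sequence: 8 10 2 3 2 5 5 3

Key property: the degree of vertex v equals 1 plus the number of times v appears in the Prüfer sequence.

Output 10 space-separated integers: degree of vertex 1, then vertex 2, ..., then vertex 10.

p_1 = 8: count[8] becomes 1
p_2 = 10: count[10] becomes 1
p_3 = 2: count[2] becomes 1
p_4 = 3: count[3] becomes 1
p_5 = 2: count[2] becomes 2
p_6 = 5: count[5] becomes 1
p_7 = 5: count[5] becomes 2
p_8 = 3: count[3] becomes 2
Degrees (1 + count): deg[1]=1+0=1, deg[2]=1+2=3, deg[3]=1+2=3, deg[4]=1+0=1, deg[5]=1+2=3, deg[6]=1+0=1, deg[7]=1+0=1, deg[8]=1+1=2, deg[9]=1+0=1, deg[10]=1+1=2

Answer: 1 3 3 1 3 1 1 2 1 2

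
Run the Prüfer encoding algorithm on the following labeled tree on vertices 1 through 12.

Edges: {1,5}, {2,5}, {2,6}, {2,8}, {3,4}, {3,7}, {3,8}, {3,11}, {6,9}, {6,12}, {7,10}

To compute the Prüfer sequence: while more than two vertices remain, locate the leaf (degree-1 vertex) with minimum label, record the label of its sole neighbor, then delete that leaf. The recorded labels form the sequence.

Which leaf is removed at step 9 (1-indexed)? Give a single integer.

Step 1: current leaves = {1,4,9,10,11,12}. Remove leaf 1 (neighbor: 5).
Step 2: current leaves = {4,5,9,10,11,12}. Remove leaf 4 (neighbor: 3).
Step 3: current leaves = {5,9,10,11,12}. Remove leaf 5 (neighbor: 2).
Step 4: current leaves = {9,10,11,12}. Remove leaf 9 (neighbor: 6).
Step 5: current leaves = {10,11,12}. Remove leaf 10 (neighbor: 7).
Step 6: current leaves = {7,11,12}. Remove leaf 7 (neighbor: 3).
Step 7: current leaves = {11,12}. Remove leaf 11 (neighbor: 3).
Step 8: current leaves = {3,12}. Remove leaf 3 (neighbor: 8).
Step 9: current leaves = {8,12}. Remove leaf 8 (neighbor: 2).

Answer: 8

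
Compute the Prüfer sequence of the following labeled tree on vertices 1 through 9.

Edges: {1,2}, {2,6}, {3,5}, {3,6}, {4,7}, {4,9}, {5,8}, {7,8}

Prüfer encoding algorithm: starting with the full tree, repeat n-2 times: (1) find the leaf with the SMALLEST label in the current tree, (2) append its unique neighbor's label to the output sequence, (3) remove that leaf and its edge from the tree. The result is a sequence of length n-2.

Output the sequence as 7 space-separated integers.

Answer: 2 6 3 5 8 7 4

Derivation:
Step 1: leaves = {1,9}. Remove smallest leaf 1, emit neighbor 2.
Step 2: leaves = {2,9}. Remove smallest leaf 2, emit neighbor 6.
Step 3: leaves = {6,9}. Remove smallest leaf 6, emit neighbor 3.
Step 4: leaves = {3,9}. Remove smallest leaf 3, emit neighbor 5.
Step 5: leaves = {5,9}. Remove smallest leaf 5, emit neighbor 8.
Step 6: leaves = {8,9}. Remove smallest leaf 8, emit neighbor 7.
Step 7: leaves = {7,9}. Remove smallest leaf 7, emit neighbor 4.
Done: 2 vertices remain (4, 9). Sequence = [2 6 3 5 8 7 4]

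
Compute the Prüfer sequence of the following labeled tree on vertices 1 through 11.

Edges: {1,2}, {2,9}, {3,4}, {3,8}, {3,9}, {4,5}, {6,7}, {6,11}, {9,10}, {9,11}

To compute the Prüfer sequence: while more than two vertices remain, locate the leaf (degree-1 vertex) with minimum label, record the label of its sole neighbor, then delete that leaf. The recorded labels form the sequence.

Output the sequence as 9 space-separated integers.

Answer: 2 9 4 3 6 11 3 9 9

Derivation:
Step 1: leaves = {1,5,7,8,10}. Remove smallest leaf 1, emit neighbor 2.
Step 2: leaves = {2,5,7,8,10}. Remove smallest leaf 2, emit neighbor 9.
Step 3: leaves = {5,7,8,10}. Remove smallest leaf 5, emit neighbor 4.
Step 4: leaves = {4,7,8,10}. Remove smallest leaf 4, emit neighbor 3.
Step 5: leaves = {7,8,10}. Remove smallest leaf 7, emit neighbor 6.
Step 6: leaves = {6,8,10}. Remove smallest leaf 6, emit neighbor 11.
Step 7: leaves = {8,10,11}. Remove smallest leaf 8, emit neighbor 3.
Step 8: leaves = {3,10,11}. Remove smallest leaf 3, emit neighbor 9.
Step 9: leaves = {10,11}. Remove smallest leaf 10, emit neighbor 9.
Done: 2 vertices remain (9, 11). Sequence = [2 9 4 3 6 11 3 9 9]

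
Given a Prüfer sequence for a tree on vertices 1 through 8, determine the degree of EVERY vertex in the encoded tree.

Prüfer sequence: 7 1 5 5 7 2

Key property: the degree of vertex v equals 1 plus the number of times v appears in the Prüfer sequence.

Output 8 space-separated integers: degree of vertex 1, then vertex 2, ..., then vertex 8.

Answer: 2 2 1 1 3 1 3 1

Derivation:
p_1 = 7: count[7] becomes 1
p_2 = 1: count[1] becomes 1
p_3 = 5: count[5] becomes 1
p_4 = 5: count[5] becomes 2
p_5 = 7: count[7] becomes 2
p_6 = 2: count[2] becomes 1
Degrees (1 + count): deg[1]=1+1=2, deg[2]=1+1=2, deg[3]=1+0=1, deg[4]=1+0=1, deg[5]=1+2=3, deg[6]=1+0=1, deg[7]=1+2=3, deg[8]=1+0=1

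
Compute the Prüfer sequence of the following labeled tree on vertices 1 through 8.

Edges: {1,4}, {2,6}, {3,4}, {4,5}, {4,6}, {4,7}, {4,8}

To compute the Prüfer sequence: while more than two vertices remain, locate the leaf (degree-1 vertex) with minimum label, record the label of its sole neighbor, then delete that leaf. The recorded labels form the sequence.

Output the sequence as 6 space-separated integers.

Step 1: leaves = {1,2,3,5,7,8}. Remove smallest leaf 1, emit neighbor 4.
Step 2: leaves = {2,3,5,7,8}. Remove smallest leaf 2, emit neighbor 6.
Step 3: leaves = {3,5,6,7,8}. Remove smallest leaf 3, emit neighbor 4.
Step 4: leaves = {5,6,7,8}. Remove smallest leaf 5, emit neighbor 4.
Step 5: leaves = {6,7,8}. Remove smallest leaf 6, emit neighbor 4.
Step 6: leaves = {7,8}. Remove smallest leaf 7, emit neighbor 4.
Done: 2 vertices remain (4, 8). Sequence = [4 6 4 4 4 4]

Answer: 4 6 4 4 4 4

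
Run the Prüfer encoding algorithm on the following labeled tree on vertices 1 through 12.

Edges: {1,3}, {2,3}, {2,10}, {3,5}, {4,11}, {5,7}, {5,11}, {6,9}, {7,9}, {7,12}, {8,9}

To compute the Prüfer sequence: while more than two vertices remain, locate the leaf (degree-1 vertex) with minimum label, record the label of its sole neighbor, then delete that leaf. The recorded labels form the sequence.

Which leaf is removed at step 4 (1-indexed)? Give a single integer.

Answer: 8

Derivation:
Step 1: current leaves = {1,4,6,8,10,12}. Remove leaf 1 (neighbor: 3).
Step 2: current leaves = {4,6,8,10,12}. Remove leaf 4 (neighbor: 11).
Step 3: current leaves = {6,8,10,11,12}. Remove leaf 6 (neighbor: 9).
Step 4: current leaves = {8,10,11,12}. Remove leaf 8 (neighbor: 9).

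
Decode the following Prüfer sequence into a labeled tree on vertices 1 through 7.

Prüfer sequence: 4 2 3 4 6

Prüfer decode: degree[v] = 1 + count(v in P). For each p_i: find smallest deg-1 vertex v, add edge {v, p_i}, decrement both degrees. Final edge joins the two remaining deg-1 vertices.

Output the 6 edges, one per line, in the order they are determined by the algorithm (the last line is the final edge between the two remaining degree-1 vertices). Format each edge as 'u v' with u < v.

Initial degrees: {1:1, 2:2, 3:2, 4:3, 5:1, 6:2, 7:1}
Step 1: smallest deg-1 vertex = 1, p_1 = 4. Add edge {1,4}. Now deg[1]=0, deg[4]=2.
Step 2: smallest deg-1 vertex = 5, p_2 = 2. Add edge {2,5}. Now deg[5]=0, deg[2]=1.
Step 3: smallest deg-1 vertex = 2, p_3 = 3. Add edge {2,3}. Now deg[2]=0, deg[3]=1.
Step 4: smallest deg-1 vertex = 3, p_4 = 4. Add edge {3,4}. Now deg[3]=0, deg[4]=1.
Step 5: smallest deg-1 vertex = 4, p_5 = 6. Add edge {4,6}. Now deg[4]=0, deg[6]=1.
Final: two remaining deg-1 vertices are 6, 7. Add edge {6,7}.

Answer: 1 4
2 5
2 3
3 4
4 6
6 7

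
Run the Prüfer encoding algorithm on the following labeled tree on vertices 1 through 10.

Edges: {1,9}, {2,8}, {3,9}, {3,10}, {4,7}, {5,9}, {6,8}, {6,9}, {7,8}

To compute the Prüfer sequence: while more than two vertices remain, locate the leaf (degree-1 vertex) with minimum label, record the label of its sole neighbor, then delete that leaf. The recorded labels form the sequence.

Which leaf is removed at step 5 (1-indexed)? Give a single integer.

Answer: 7

Derivation:
Step 1: current leaves = {1,2,4,5,10}. Remove leaf 1 (neighbor: 9).
Step 2: current leaves = {2,4,5,10}. Remove leaf 2 (neighbor: 8).
Step 3: current leaves = {4,5,10}. Remove leaf 4 (neighbor: 7).
Step 4: current leaves = {5,7,10}. Remove leaf 5 (neighbor: 9).
Step 5: current leaves = {7,10}. Remove leaf 7 (neighbor: 8).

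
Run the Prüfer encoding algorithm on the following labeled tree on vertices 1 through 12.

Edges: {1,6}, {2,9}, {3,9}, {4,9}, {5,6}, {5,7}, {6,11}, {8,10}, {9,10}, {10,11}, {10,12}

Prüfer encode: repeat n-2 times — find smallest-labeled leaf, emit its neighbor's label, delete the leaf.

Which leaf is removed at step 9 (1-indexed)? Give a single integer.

Step 1: current leaves = {1,2,3,4,7,8,12}. Remove leaf 1 (neighbor: 6).
Step 2: current leaves = {2,3,4,7,8,12}. Remove leaf 2 (neighbor: 9).
Step 3: current leaves = {3,4,7,8,12}. Remove leaf 3 (neighbor: 9).
Step 4: current leaves = {4,7,8,12}. Remove leaf 4 (neighbor: 9).
Step 5: current leaves = {7,8,9,12}. Remove leaf 7 (neighbor: 5).
Step 6: current leaves = {5,8,9,12}. Remove leaf 5 (neighbor: 6).
Step 7: current leaves = {6,8,9,12}. Remove leaf 6 (neighbor: 11).
Step 8: current leaves = {8,9,11,12}. Remove leaf 8 (neighbor: 10).
Step 9: current leaves = {9,11,12}. Remove leaf 9 (neighbor: 10).

Answer: 9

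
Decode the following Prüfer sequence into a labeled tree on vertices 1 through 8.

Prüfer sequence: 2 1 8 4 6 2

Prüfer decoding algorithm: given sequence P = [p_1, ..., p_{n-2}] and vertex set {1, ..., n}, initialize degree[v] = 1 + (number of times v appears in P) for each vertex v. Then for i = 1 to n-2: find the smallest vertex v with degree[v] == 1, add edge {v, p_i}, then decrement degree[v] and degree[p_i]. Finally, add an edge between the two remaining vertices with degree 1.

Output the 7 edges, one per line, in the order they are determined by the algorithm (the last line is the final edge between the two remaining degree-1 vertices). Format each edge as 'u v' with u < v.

Initial degrees: {1:2, 2:3, 3:1, 4:2, 5:1, 6:2, 7:1, 8:2}
Step 1: smallest deg-1 vertex = 3, p_1 = 2. Add edge {2,3}. Now deg[3]=0, deg[2]=2.
Step 2: smallest deg-1 vertex = 5, p_2 = 1. Add edge {1,5}. Now deg[5]=0, deg[1]=1.
Step 3: smallest deg-1 vertex = 1, p_3 = 8. Add edge {1,8}. Now deg[1]=0, deg[8]=1.
Step 4: smallest deg-1 vertex = 7, p_4 = 4. Add edge {4,7}. Now deg[7]=0, deg[4]=1.
Step 5: smallest deg-1 vertex = 4, p_5 = 6. Add edge {4,6}. Now deg[4]=0, deg[6]=1.
Step 6: smallest deg-1 vertex = 6, p_6 = 2. Add edge {2,6}. Now deg[6]=0, deg[2]=1.
Final: two remaining deg-1 vertices are 2, 8. Add edge {2,8}.

Answer: 2 3
1 5
1 8
4 7
4 6
2 6
2 8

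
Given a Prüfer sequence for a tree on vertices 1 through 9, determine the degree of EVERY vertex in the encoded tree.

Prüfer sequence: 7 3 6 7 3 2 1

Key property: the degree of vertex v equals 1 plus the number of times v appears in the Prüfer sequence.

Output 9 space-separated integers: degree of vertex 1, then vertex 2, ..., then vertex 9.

Answer: 2 2 3 1 1 2 3 1 1

Derivation:
p_1 = 7: count[7] becomes 1
p_2 = 3: count[3] becomes 1
p_3 = 6: count[6] becomes 1
p_4 = 7: count[7] becomes 2
p_5 = 3: count[3] becomes 2
p_6 = 2: count[2] becomes 1
p_7 = 1: count[1] becomes 1
Degrees (1 + count): deg[1]=1+1=2, deg[2]=1+1=2, deg[3]=1+2=3, deg[4]=1+0=1, deg[5]=1+0=1, deg[6]=1+1=2, deg[7]=1+2=3, deg[8]=1+0=1, deg[9]=1+0=1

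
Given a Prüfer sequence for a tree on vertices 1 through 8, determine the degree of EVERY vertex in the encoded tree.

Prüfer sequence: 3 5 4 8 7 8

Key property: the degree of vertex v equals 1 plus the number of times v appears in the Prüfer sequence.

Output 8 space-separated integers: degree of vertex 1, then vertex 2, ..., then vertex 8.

p_1 = 3: count[3] becomes 1
p_2 = 5: count[5] becomes 1
p_3 = 4: count[4] becomes 1
p_4 = 8: count[8] becomes 1
p_5 = 7: count[7] becomes 1
p_6 = 8: count[8] becomes 2
Degrees (1 + count): deg[1]=1+0=1, deg[2]=1+0=1, deg[3]=1+1=2, deg[4]=1+1=2, deg[5]=1+1=2, deg[6]=1+0=1, deg[7]=1+1=2, deg[8]=1+2=3

Answer: 1 1 2 2 2 1 2 3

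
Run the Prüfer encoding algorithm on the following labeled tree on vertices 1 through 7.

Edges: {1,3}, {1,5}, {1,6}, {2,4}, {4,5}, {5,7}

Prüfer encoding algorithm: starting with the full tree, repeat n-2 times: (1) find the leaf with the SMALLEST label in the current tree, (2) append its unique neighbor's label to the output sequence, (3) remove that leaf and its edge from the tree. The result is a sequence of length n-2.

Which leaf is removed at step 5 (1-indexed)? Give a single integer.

Answer: 1

Derivation:
Step 1: current leaves = {2,3,6,7}. Remove leaf 2 (neighbor: 4).
Step 2: current leaves = {3,4,6,7}. Remove leaf 3 (neighbor: 1).
Step 3: current leaves = {4,6,7}. Remove leaf 4 (neighbor: 5).
Step 4: current leaves = {6,7}. Remove leaf 6 (neighbor: 1).
Step 5: current leaves = {1,7}. Remove leaf 1 (neighbor: 5).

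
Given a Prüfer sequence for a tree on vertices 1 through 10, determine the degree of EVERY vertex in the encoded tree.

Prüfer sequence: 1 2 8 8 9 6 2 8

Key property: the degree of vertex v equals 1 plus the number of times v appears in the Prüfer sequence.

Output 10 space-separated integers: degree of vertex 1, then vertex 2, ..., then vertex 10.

Answer: 2 3 1 1 1 2 1 4 2 1

Derivation:
p_1 = 1: count[1] becomes 1
p_2 = 2: count[2] becomes 1
p_3 = 8: count[8] becomes 1
p_4 = 8: count[8] becomes 2
p_5 = 9: count[9] becomes 1
p_6 = 6: count[6] becomes 1
p_7 = 2: count[2] becomes 2
p_8 = 8: count[8] becomes 3
Degrees (1 + count): deg[1]=1+1=2, deg[2]=1+2=3, deg[3]=1+0=1, deg[4]=1+0=1, deg[5]=1+0=1, deg[6]=1+1=2, deg[7]=1+0=1, deg[8]=1+3=4, deg[9]=1+1=2, deg[10]=1+0=1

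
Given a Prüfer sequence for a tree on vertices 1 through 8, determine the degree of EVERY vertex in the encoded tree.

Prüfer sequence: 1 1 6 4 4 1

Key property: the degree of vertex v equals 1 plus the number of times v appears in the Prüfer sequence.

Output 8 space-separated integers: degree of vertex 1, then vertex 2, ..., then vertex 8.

Answer: 4 1 1 3 1 2 1 1

Derivation:
p_1 = 1: count[1] becomes 1
p_2 = 1: count[1] becomes 2
p_3 = 6: count[6] becomes 1
p_4 = 4: count[4] becomes 1
p_5 = 4: count[4] becomes 2
p_6 = 1: count[1] becomes 3
Degrees (1 + count): deg[1]=1+3=4, deg[2]=1+0=1, deg[3]=1+0=1, deg[4]=1+2=3, deg[5]=1+0=1, deg[6]=1+1=2, deg[7]=1+0=1, deg[8]=1+0=1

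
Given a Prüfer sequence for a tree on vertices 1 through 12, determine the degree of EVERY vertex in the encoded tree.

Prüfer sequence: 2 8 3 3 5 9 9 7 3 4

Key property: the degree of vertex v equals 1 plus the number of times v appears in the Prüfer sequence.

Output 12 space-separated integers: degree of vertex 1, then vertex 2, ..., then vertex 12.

p_1 = 2: count[2] becomes 1
p_2 = 8: count[8] becomes 1
p_3 = 3: count[3] becomes 1
p_4 = 3: count[3] becomes 2
p_5 = 5: count[5] becomes 1
p_6 = 9: count[9] becomes 1
p_7 = 9: count[9] becomes 2
p_8 = 7: count[7] becomes 1
p_9 = 3: count[3] becomes 3
p_10 = 4: count[4] becomes 1
Degrees (1 + count): deg[1]=1+0=1, deg[2]=1+1=2, deg[3]=1+3=4, deg[4]=1+1=2, deg[5]=1+1=2, deg[6]=1+0=1, deg[7]=1+1=2, deg[8]=1+1=2, deg[9]=1+2=3, deg[10]=1+0=1, deg[11]=1+0=1, deg[12]=1+0=1

Answer: 1 2 4 2 2 1 2 2 3 1 1 1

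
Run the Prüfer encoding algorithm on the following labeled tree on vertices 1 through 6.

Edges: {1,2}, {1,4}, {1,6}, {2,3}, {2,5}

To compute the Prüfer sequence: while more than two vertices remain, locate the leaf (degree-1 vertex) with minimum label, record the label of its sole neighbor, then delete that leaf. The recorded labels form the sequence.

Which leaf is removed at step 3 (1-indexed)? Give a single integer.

Step 1: current leaves = {3,4,5,6}. Remove leaf 3 (neighbor: 2).
Step 2: current leaves = {4,5,6}. Remove leaf 4 (neighbor: 1).
Step 3: current leaves = {5,6}. Remove leaf 5 (neighbor: 2).

Answer: 5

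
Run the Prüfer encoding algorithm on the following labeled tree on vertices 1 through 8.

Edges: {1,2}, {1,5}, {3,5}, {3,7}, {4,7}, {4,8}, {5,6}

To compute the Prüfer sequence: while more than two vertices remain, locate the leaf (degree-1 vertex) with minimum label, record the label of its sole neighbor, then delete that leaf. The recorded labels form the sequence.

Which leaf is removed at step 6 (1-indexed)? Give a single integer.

Answer: 7

Derivation:
Step 1: current leaves = {2,6,8}. Remove leaf 2 (neighbor: 1).
Step 2: current leaves = {1,6,8}. Remove leaf 1 (neighbor: 5).
Step 3: current leaves = {6,8}. Remove leaf 6 (neighbor: 5).
Step 4: current leaves = {5,8}. Remove leaf 5 (neighbor: 3).
Step 5: current leaves = {3,8}. Remove leaf 3 (neighbor: 7).
Step 6: current leaves = {7,8}. Remove leaf 7 (neighbor: 4).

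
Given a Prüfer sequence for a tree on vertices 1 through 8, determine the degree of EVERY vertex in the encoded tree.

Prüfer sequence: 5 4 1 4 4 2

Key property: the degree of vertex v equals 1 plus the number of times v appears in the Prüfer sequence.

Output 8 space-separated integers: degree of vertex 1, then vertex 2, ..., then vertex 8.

p_1 = 5: count[5] becomes 1
p_2 = 4: count[4] becomes 1
p_3 = 1: count[1] becomes 1
p_4 = 4: count[4] becomes 2
p_5 = 4: count[4] becomes 3
p_6 = 2: count[2] becomes 1
Degrees (1 + count): deg[1]=1+1=2, deg[2]=1+1=2, deg[3]=1+0=1, deg[4]=1+3=4, deg[5]=1+1=2, deg[6]=1+0=1, deg[7]=1+0=1, deg[8]=1+0=1

Answer: 2 2 1 4 2 1 1 1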